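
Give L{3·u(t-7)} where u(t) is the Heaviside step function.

L{u(t-a)} = e^(-as)/s. Here a=7, so L{u(t-7)} = e^(-7s)/s, and L{3·u(t-7)} = 3·e^(-7s)/s

Final answer: 3·e^(-7s)/s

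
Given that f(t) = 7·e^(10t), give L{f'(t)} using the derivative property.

f(0) = 7, F(s) = 7/(s-10). L{f'(t)} = s·F(s) - f(0) = 7s/(s-10) - 7 = (7s - 7(s-10))/(s-10) = 70/(s-10)

Final answer: 70/(s-10)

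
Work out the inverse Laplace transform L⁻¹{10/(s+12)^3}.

L⁻¹{n!/(s-a)^(n+1)} = t^n·e^(at) with n=2, a=-12. So L⁻¹{2/(s+12)^3} = t^2·e^(-12t), and L⁻¹{10/(s+12)^3} = (10/2)·t^2·e^(-12t) = 5·t^2·e^(-12t)

Final answer: 5·t^2·e^(-12t)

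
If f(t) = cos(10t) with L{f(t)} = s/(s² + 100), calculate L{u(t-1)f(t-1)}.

Time shift theorem: L{u(t-a)f(t-a)} = e^(-as)F(s). Here a=1, F(s) = s/(s² + 100), so L{u(t-1)f(t-1)} = e^(-s)·s/(s² + 100)

Final answer: e^(-s)·s/(s² + 100)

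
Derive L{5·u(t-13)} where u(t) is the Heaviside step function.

L{u(t-a)} = e^(-as)/s. Here a=13, so L{u(t-13)} = e^(-13s)/s, and L{5·u(t-13)} = 5·e^(-13s)/s

Final answer: 5·e^(-13s)/s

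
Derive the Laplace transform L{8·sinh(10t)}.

L{sinh(ωt)} = ω/(s² - ω²), so L{sinh(10t)} = 10/(s² - 100). Then L{8·sinh(10t)} = 8·10/(s² - 100) = 80/(s² - 100)

Final answer: 80/(s² - 100)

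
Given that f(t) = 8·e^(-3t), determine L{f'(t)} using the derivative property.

f(0) = 8, F(s) = 8/(s+3). L{f'(t)} = s·F(s) - f(0) = 8s/(s+3) - 8 = (8s - 8(s+3))/(s+3) = -24/(s+3)

Final answer: -24/(s+3)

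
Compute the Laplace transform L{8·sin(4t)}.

L{sin(ωt)} = ω/(s² + ω²), so L{sin(4t)} = 4/(s² + 16). Then L{8·sin(4t)} = 8·4/(s² + 16) = 32/(s² + 16)

Final answer: 32/(s² + 16)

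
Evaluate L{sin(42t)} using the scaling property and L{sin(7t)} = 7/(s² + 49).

Using L{f(at)} = (1/a)F(s/a) with a=6: L{sin(42t)} = (1/6) · 7/((s/6)² + 49) = (1/6) · 7·36/(s² + 1764) = 42/(s² + 1764)

Final answer: 42/(s² + 1764)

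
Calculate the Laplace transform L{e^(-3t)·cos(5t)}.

L{e^(at)·cos(ωt)} = (s-a)/((s-a)² + ω²), so L{e^(-3t)·cos(5t)} = (s+3)/((s+3)² + 25)

Final answer: (s+3)/((s+3)² + 25)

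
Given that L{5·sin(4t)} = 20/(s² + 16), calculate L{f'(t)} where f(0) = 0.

L{f'(t)} = s·F(s) - f(0) = s·20/(s² + 16) - 0 = 20s/(s² + 16)

Final answer: 20s/(s² + 16)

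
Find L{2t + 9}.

L{2t + 9} = 2·L{t} + 9·L{1} = 2/s² + 9/s

Final answer: 2/s² + 9/s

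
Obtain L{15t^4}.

L{t^n} = n!/s^(n+1). So L{15t^4} = 15·4!/s^5 = 360/s^5

Final answer: 360/s^5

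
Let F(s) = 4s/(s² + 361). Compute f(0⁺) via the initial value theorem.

f(0⁺) = lim_{s→∞} s·4s/(s² + 361) = lim_{s→∞} 4s²/(s² + 361) = 4

Final answer: 4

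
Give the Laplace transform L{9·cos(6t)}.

L{cos(ωt)} = s/(s² + ω²), so L{cos(6t)} = s/(s² + 36). Then L{9·cos(6t)} = 9·s/(s² + 36) = 9s/(s² + 36)

Final answer: 9s/(s² + 36)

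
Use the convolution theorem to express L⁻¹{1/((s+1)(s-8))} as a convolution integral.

1/((s+1)(s-8)) = (1/(s+1))·(1/(s-8)) = L{e^(-t)}·L{e^(8t)}. So f(t) = e^(-t)*e^(8t) = ∫₀ᵗ e^(-τ)·e^(8(t-τ)) dτ

Final answer: ∫₀ᵗ e^(-τ)·e^(8(t-τ)) dτ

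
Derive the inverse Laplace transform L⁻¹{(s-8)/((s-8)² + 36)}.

Using frequency shift, L⁻¹{(s-8)/((s-8)² + 36)} = e^(8t)·cos(6t)

Final answer: e^(8t)·cos(6t)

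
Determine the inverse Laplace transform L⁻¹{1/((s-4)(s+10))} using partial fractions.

Decompose: A/(s-4) + B/(s+10). A = 1/14, B = -1/14. f(t) = (e^(4t) - e^(-10t))/14

Final answer: (e^(4t) - e^(-10t))/14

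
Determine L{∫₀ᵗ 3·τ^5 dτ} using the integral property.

L{∫₀ᵗ f(τ)dτ} = F(s)/s with f(t) = 3t^5. F(s) = 360/s^6, so L{∫₀ᵗ 3·τ^5 dτ} = (360/s^6)/s = 360/s^7. (Check: ∫₀ᵗ 3·τ^5 dτ = 3t^6/6.)

Final answer: 360/s^7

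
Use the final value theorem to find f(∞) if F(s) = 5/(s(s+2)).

f(∞) = lim_{s→0} s·5/(s(s+2)) = lim_{s→0} 5/(s+2) = 5/2 = 5/2

Final answer: 5/2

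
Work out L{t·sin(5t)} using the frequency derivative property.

L{sin(5t)} = 5/(s² + 25). By L{t·f(t)} = -F'(s): -d/ds[5/(s² + 25)] = -(5)·(-2s)/(s² + 25)² = 10s/(s² + 25)²

Final answer: 10s/(s² + 25)²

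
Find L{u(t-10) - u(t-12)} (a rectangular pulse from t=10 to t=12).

L{u(t-a)} = e^(-as)/s. L{u(t-10) - u(t-12)} = (e^(-10s) - e^(-12s))/s

Final answer: (e^(-10s) - e^(-12s))/s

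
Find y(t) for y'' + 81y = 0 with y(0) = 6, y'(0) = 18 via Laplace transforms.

L{y''} + 81L{y} = 0. s²Y - 6s - 18 + 81Y = 0. Y(s² + 81) = 6s + 18. Y = (6s + 18)/(s² + 81). Inverting: y(t) = 6cos(9t) + 2sin(9t)

Final answer: y(t) = 6cos(9t) + 2sin(9t)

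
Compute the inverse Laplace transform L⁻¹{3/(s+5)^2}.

L⁻¹{n!/(s-a)^(n+1)} = t^n·e^(at) with n=1, a=-5. So L⁻¹{1/(s+5)^2} = t·e^(-5t), and L⁻¹{3/(s+5)^2} = (3/1)·t·e^(-5t) = 3·t·e^(-5t)

Final answer: 3·t·e^(-5t)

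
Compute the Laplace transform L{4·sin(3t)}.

L{sin(ωt)} = ω/(s² + ω²), so L{sin(3t)} = 3/(s² + 9). Then L{4·sin(3t)} = 4·3/(s² + 9) = 12/(s² + 9)

Final answer: 12/(s² + 9)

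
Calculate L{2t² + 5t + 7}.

L{2t² + 5t + 7} = 2·2/s³ + 5/s² + 7/s = 4/s³ + 5/s² + 7/s

Final answer: 4/s³ + 5/s² + 7/s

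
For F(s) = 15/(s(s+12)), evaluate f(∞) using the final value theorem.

f(∞) = lim_{s→0} s·15/(s(s+12)) = lim_{s→0} 15/(s+12) = 15/12 = 5/4

Final answer: 5/4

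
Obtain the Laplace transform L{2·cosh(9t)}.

L{cosh(ωt)} = s/(s² - ω²), so L{cosh(9t)} = s/(s² - 81). Then L{2·cosh(9t)} = 2·s/(s² - 81) = 2s/(s² - 81)

Final answer: 2s/(s² - 81)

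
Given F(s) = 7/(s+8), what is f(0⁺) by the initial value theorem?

f(0⁺) = lim_{s→∞} s·7/(s+8) = lim_{s→∞} 7s/(s+8) = 7

Final answer: 7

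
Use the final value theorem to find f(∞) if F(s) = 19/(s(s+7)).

f(∞) = lim_{s→0} s·19/(s(s+7)) = lim_{s→0} 19/(s+7) = 19/7 = 19/7

Final answer: 19/7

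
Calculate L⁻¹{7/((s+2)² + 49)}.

Form: b/((s-a)² + b²) → e^(at)sin(bt). With a=-2, b=7

Final answer: e^(-2t)·sin(7t)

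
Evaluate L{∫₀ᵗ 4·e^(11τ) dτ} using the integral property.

L{∫₀ᵗ f(τ)dτ} = F(s)/s with F(s) = 4/(s-11), so L{∫₀ᵗ 4·e^(11τ) dτ} = 4/(s(s-11))

Final answer: 4/(s(s-11))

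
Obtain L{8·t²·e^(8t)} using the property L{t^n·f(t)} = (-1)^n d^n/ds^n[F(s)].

L{e^(8t)} = 1/(s-8). d/ds[1/(s-8)] = -1/(s-8)². d²/ds²[1/(s-8)] = 2/(s-8)³. So L{t²·e^(8t)} = (-1)² · 2/(s-8)³ = 2/(s-8)³. Then L{8·t²·e^(8t)} = 8·2/(s-8)³ = 16/(s-8)³

Final answer: 16/(s-8)³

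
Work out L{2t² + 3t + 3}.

L{2t² + 3t + 3} = 2·2/s³ + 3/s² + 3/s = 4/s³ + 3/s² + 3/s

Final answer: 4/s³ + 3/s² + 3/s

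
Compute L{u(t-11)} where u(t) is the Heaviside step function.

L{u(t-a)} = e^(-as)/s. Here a=11, so L{u(t-11)} = e^(-11s)/s

Final answer: e^(-11s)/s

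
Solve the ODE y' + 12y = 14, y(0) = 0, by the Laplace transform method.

sY + 12Y = 14/s. Y = 14/(s(s+12)). Partial fractions: Y = 7/6/s - 7/6/(s+12)

Final answer: y(t) = 7/6(1 - e^(-12t))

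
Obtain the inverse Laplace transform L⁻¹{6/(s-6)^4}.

L⁻¹{n!/(s-a)^(n+1)} = t^n·e^(at) with n=3, a=6. So L⁻¹{6/(s-6)^4} = t^3·e^(6t)

Final answer: t^3·e^(6t)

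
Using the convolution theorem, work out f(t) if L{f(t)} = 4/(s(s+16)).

4/(s(s+16)) = (4/s)·(1/(s+16)) = L{4}·L{e^(-16t)}. By convolution, f(t) = 4*e^(-16t) = ∫₀ᵗ 4·e^(-16τ) dτ = 4·(1 - e^(-16t))/16

Final answer: 4·(1 - e^(-16t))/16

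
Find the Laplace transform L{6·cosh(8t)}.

L{cosh(ωt)} = s/(s² - ω²), so L{cosh(8t)} = s/(s² - 64). Then L{6·cosh(8t)} = 6·s/(s² - 64) = 6s/(s² - 64)

Final answer: 6s/(s² - 64)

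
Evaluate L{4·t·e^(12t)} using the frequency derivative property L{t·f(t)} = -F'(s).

L{e^(12t)} = 1/(s-12). By frequency derivative: L{t·e^(12t)} = -d/ds[1/(s-12)] = -(-1)/(s-12)² = 1/(s-12)². Then L{4·t·e^(12t)} = 4·1/(s-12)² = 4/(s-12)²

Final answer: 4/(s-12)²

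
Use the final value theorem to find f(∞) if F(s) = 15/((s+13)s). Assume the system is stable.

f(∞) = lim_{s→0} sF(s) = lim_{s→0} 15/(s+13) = 15/13

Final answer: 15/13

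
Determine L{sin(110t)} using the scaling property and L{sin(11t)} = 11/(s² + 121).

Using L{f(at)} = (1/a)F(s/a) with a=10: L{sin(110t)} = (1/10) · 11/((s/10)² + 121) = (1/10) · 11·100/(s² + 12100) = 110/(s² + 12100)

Final answer: 110/(s² + 12100)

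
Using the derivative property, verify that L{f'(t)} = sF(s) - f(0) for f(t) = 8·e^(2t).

f'(t) = 16e^(2t). Direct: L{f'(t)} = 16/(s-2). Property: s·8/(s-2) - 8 = (8s - 8(s-2))/(s-2) = 16/(s-2). ✓

Final answer: 16/(s-2)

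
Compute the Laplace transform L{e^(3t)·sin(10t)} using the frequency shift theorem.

Frequency shift: L{e^(at)f(t)} = F(s-a). L{e^(3t)·sin(10t)} = 10/((s-3)² + 100)

Final answer: 10/((s-3)² + 100)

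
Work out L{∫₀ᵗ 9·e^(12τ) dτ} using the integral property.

L{∫₀ᵗ f(τ)dτ} = F(s)/s with F(s) = 9/(s-12), so L{∫₀ᵗ 9·e^(12τ) dτ} = 9/(s(s-12))

Final answer: 9/(s(s-12))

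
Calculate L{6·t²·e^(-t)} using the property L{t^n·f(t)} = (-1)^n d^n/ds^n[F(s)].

L{e^(-t)} = 1/(s+1). d/ds[1/(s+1)] = -1/(s+1)². d²/ds²[1/(s+1)] = 2/(s+1)³. So L{t²·e^(-t)} = (-1)² · 2/(s+1)³ = 2/(s+1)³. Then L{6·t²·e^(-t)} = 6·2/(s+1)³ = 12/(s+1)³

Final answer: 12/(s+1)³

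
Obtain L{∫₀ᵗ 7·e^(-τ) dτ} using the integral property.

L{∫₀ᵗ f(τ)dτ} = F(s)/s with F(s) = 7/(s+1), so L{∫₀ᵗ 7·e^(-τ) dτ} = 7/(s(s+1))

Final answer: 7/(s(s+1))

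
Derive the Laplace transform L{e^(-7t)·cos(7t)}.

L{e^(at)·cos(ωt)} = (s-a)/((s-a)² + ω²), so L{e^(-7t)·cos(7t)} = (s+7)/((s+7)² + 49)

Final answer: (s+7)/((s+7)² + 49)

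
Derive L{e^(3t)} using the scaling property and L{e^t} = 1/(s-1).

Using L{f(at)} = (1/a)F(s/a) with a=3 and f(t) = e^t: L{e^(3t)} = (1/3) · 1/((s/3)-1) = (1/3) · 3/(s-3) = 1/(s-3)

Final answer: 1/(s-3)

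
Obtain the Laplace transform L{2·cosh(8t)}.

L{cosh(ωt)} = s/(s² - ω²), so L{cosh(8t)} = s/(s² - 64). Then L{2·cosh(8t)} = 2·s/(s² - 64) = 2s/(s² - 64)

Final answer: 2s/(s² - 64)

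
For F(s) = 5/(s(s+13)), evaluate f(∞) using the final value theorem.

f(∞) = lim_{s→0} s·5/(s(s+13)) = lim_{s→0} 5/(s+13) = 5/13 = 5/13

Final answer: 5/13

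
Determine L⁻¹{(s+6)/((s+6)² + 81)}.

Using frequency shift: L⁻¹{(s-a)/((s-a)² + b²)} = e^(at)cos(bt). Here a=-6, b=9

Final answer: e^(-6t)·cos(9t)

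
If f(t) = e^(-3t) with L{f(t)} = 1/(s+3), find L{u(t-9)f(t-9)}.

Time shift theorem: L{u(t-a)f(t-a)} = e^(-as)F(s). Here a=9, F(s) = 1/(s+3), so L{u(t-9)f(t-9)} = e^(-9s)·1/(s+3)

Final answer: e^(-9s)·1/(s+3)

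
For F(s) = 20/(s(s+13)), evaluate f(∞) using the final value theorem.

f(∞) = lim_{s→0} s·20/(s(s+13)) = lim_{s→0} 20/(s+13) = 20/13 = 20/13

Final answer: 20/13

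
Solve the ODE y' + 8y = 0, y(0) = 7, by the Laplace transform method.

L{y'} + 8L{y} = 0. sY - 7 + 8Y = 0. Y(s+8) = 7. Y = 7/(s+8)

Final answer: y(t) = 7e^(-8t)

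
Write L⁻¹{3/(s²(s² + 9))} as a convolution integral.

3/(s²(s² + 9)) = (1/s²)·(3/(s² + 9)) = L{t}·L{sin(3t)}. So f(t) = t*(sin(3t)) = ∫₀ᵗ τ·sin(3(t-τ)) dτ

Final answer: ∫₀ᵗ τ·sin(3(t-τ)) dτ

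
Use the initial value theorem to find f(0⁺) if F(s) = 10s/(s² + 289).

f(0⁺) = lim_{s→∞} s·10s/(s² + 289) = lim_{s→∞} 10s²/(s² + 289) = 10

Final answer: 10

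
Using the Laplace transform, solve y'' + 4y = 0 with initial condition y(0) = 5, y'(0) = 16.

L{y''} + 4L{y} = 0. s²Y - 5s - 16 + 4Y = 0. Y(s² + 4) = 5s + 16. Y = (5s + 16)/(s² + 4). Inverting: y(t) = 5cos(2t) + 8sin(2t)

Final answer: y(t) = 5cos(2t) + 8sin(2t)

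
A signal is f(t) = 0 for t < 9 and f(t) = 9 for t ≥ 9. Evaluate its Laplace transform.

f(t) = 9·u(t-9). L{u(t-9)} = e^(-9s)/s, so L{f(t)} = 9·e^(-9s)/s

Final answer: 9·e^(-9s)/s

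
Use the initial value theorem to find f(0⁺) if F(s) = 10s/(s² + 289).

f(0⁺) = lim_{s→∞} s·10s/(s² + 289) = lim_{s→∞} 10s²/(s² + 289) = 10

Final answer: 10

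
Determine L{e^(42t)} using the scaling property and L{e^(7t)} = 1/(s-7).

Using L{f(at)} = (1/a)F(s/a) with a=6 and f(t) = e^(7t): L{e^(42t)} = (1/6) · 1/((s/6)-7) = (1/6) · 6/(s-42) = 1/(s-42)

Final answer: 1/(s-42)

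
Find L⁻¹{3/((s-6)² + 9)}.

Form: b/((s-a)² + b²) → e^(at)sin(bt). With a=6, b=3

Final answer: e^(6t)·sin(3t)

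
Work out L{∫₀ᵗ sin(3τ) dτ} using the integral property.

L{∫₀ᵗ f(τ)dτ} = F(s)/s with F(s) = 3/(s² + 9), so the result is (3/(s² + 9))/s = 3/(s(s² + 9))

Final answer: 3/(s(s² + 9))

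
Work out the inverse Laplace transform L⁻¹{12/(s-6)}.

L⁻¹{1/(s-a)} = e^(at), so L⁻¹{1/(s-6)} = e^(6t), and L⁻¹{12/(s-6)} = 12·e^(6t)

Final answer: 12·e^(6t)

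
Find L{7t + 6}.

L{7t + 6} = 7·L{t} + 6·L{1} = 7/s² + 6/s

Final answer: 7/s² + 6/s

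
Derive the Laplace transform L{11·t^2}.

L{t^n} = n!/s^(n+1), so L{t^2} = 2/s^3. Then L{11·t^2} = 11·2/s^3 = 22/s^3

Final answer: 22/s^3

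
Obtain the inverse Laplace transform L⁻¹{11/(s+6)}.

L⁻¹{1/(s-a)} = e^(at), so L⁻¹{1/(s+6)} = e^(-6t), and L⁻¹{11/(s+6)} = 11·e^(-6t)

Final answer: 11·e^(-6t)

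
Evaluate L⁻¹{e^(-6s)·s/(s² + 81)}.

L⁻¹{s/(s² + 81)} = cos(9t). By the time shift theorem, L⁻¹{e^(-as)F(s)} = u(t-a)f(t-a) with a=6, so L⁻¹{e^(-6s)·s/(s² + 81)} = u(t-6)·cos(9(t-6))

Final answer: u(t-6)·cos(9(t-6))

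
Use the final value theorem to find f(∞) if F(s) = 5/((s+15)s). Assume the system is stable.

f(∞) = lim_{s→0} sF(s) = lim_{s→0} 5/(s+15) = 1/3

Final answer: 1/3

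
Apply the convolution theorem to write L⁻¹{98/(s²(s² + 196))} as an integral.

98/(s²(s² + 196)) = (1/s²)·(98/(s² + 196)) = L{t}·L{7·sin(14t)}. So f(t) = t*(7·sin(14t)) = ∫₀ᵗ 7τ·sin(14(t-τ)) dτ

Final answer: ∫₀ᵗ 7τ·sin(14(t-τ)) dτ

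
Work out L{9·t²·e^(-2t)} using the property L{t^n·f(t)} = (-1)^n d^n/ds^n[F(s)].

L{e^(-2t)} = 1/(s+2). d/ds[1/(s+2)] = -1/(s+2)². d²/ds²[1/(s+2)] = 2/(s+2)³. So L{t²·e^(-2t)} = (-1)² · 2/(s+2)³ = 2/(s+2)³. Then L{9·t²·e^(-2t)} = 9·2/(s+2)³ = 18/(s+2)³

Final answer: 18/(s+2)³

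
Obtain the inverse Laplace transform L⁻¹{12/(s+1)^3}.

L⁻¹{n!/(s-a)^(n+1)} = t^n·e^(at) with n=2, a=-1. So L⁻¹{2/(s+1)^3} = t^2·e^(-t), and L⁻¹{12/(s+1)^3} = (12/2)·t^2·e^(-t) = 6·t^2·e^(-t)

Final answer: 6·t^2·e^(-t)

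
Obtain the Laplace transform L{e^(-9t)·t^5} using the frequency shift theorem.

L{e^(at)·t^n} = n!/(s-a)^(n+1), so L{e^(-9t)·t^5} = 120/(s+9)^6

Final answer: 120/(s+9)^6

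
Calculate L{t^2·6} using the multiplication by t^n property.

L{6} = 6/s. d^1/ds^1[1/s] = -1/s². d^2/ds^2[1/s] = 2/s^3. So L{t^2} = (-1)^{2}·2/s^3 = 2/s^3. Then L{t^2·6} = 6·2/s^3 = 12/s^3

Final answer: 12/s^3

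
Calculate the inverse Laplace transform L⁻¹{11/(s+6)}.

L⁻¹{1/(s-a)} = e^(at), so L⁻¹{1/(s+6)} = e^(-6t), and L⁻¹{11/(s+6)} = 11·e^(-6t)

Final answer: 11·e^(-6t)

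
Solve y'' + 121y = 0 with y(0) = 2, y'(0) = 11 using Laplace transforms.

L{y''} + 121L{y} = 0. s²Y - 2s - 11 + 121Y = 0. Y(s² + 121) = 2s + 11. Y = (2s + 11)/(s² + 121). Inverting: y(t) = 2cos(11t) + sin(11t)

Final answer: y(t) = 2cos(11t) + sin(11t)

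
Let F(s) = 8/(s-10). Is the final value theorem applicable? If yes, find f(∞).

sF(s) = 8s/(s-10) has a pole at s = 10 in the right half-plane. Theorem does NOT apply (unstable system; f(t) = 8·e^(10t) grows without bound).

Final answer: Not applicable (unstable)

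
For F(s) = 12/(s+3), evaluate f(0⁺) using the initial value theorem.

f(0⁺) = lim_{s→∞} s·12/(s+3) = lim_{s→∞} 12s/(s+3) = 12

Final answer: 12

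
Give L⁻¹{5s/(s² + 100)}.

This is the form c·s/(s² + a²) with a = 10, c = 5. L⁻¹ = 5·cos(10t)

Final answer: 5·cos(10t)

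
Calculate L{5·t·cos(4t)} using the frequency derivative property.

L{cos(4t)} = s/(s² + 16). Derivative: d/ds[s/(s² + 16)] = [(s² + 16) - s·2s]/(s² + 16)² = (16 - s²)/(s² + 16)². So L{t·cos(4t)} = -F'(s) = (s² - 16)/(s² + 16)². Then L{5·t·cos(4t)} = 5·(s² - 16)/(s² + 16)²

Final answer: 5·(s² - 16)/(s² + 16)²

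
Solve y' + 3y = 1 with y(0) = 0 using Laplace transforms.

sY + 3Y = 1/s. Y = 1/(s(s+3)). Partial fractions: Y = 1/3/s - 1/3/(s+3)

Final answer: y(t) = 1/3(1 - e^(-3t))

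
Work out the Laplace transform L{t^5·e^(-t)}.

L{t^n·e^(at)} = n!/(s-a)^(n+1), so L{t^5·e^(-t)} = 120/(s+1)^6

Final answer: 120/(s+1)^6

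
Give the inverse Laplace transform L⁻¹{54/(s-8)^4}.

L⁻¹{n!/(s-a)^(n+1)} = t^n·e^(at) with n=3, a=8. So L⁻¹{6/(s-8)^4} = t^3·e^(8t), and L⁻¹{54/(s-8)^4} = (54/6)·t^3·e^(8t) = 9·t^3·e^(8t)

Final answer: 9·t^3·e^(8t)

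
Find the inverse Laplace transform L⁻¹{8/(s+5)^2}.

L⁻¹{n!/(s-a)^(n+1)} = t^n·e^(at) with n=1, a=-5. So L⁻¹{1/(s+5)^2} = t·e^(-5t), and L⁻¹{8/(s+5)^2} = (8/1)·t·e^(-5t) = 8·t·e^(-5t)

Final answer: 8·t·e^(-5t)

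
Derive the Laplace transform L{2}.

L{2} = 2 · L{1} = 2/s

Final answer: 2/s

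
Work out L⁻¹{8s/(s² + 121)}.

This is the form c·s/(s² + a²) with a = 11, c = 8. L⁻¹ = 8·cos(11t)

Final answer: 8·cos(11t)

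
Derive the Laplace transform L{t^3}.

L{t^n} = n!/s^(n+1), so L{t^3} = 6/s^4

Final answer: 6/s^4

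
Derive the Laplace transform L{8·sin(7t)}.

L{sin(ωt)} = ω/(s² + ω²), so L{sin(7t)} = 7/(s² + 49). Then L{8·sin(7t)} = 8·7/(s² + 49) = 56/(s² + 49)

Final answer: 56/(s² + 49)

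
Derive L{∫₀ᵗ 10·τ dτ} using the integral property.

L{∫₀ᵗ f(τ)dτ} = F(s)/s with f(t) = 10t. F(s) = 10/s^2, so L{∫₀ᵗ 10·τ dτ} = (10/s^2)/s = 10/s^3. (Check: ∫₀ᵗ 10·τ dτ = 10t^2/2.)

Final answer: 10/s^3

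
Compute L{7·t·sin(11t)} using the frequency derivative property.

L{sin(11t)} = 11/(s² + 121). By L{t·f(t)} = -F'(s): -d/ds[11/(s² + 121)] = -(11)·(-2s)/(s² + 121)² = 22s/(s² + 121)². Then L{7·t·sin(11t)} = 7·22s/(s² + 121)² = 154s/(s² + 121)²

Final answer: 154s/(s² + 121)²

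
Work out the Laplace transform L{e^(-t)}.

L{e^(at)} = 1/(s-a), so L{e^(-t)} = 1/(s+1)

Final answer: 1/(s+1)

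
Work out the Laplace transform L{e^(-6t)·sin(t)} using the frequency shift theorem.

Frequency shift: L{e^(at)f(t)} = F(s-a). L{e^(-6t)·sin(t)} = 1/((s+6)² + 1)

Final answer: 1/((s+6)² + 1)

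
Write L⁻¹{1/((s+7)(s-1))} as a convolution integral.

1/((s+7)(s-1)) = (1/(s+7))·(1/(s-1)) = L{e^(-7t)}·L{e^t}. So f(t) = e^(-7t)*e^t = ∫₀ᵗ e^(-7τ)·e^(t-τ) dτ

Final answer: ∫₀ᵗ e^(-7τ)·e^(t-τ) dτ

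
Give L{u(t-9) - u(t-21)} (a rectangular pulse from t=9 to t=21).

L{u(t-a)} = e^(-as)/s. L{u(t-9) - u(t-21)} = (e^(-9s) - e^(-21s))/s

Final answer: (e^(-9s) - e^(-21s))/s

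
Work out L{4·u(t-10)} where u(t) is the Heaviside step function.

L{u(t-a)} = e^(-as)/s. Here a=10, so L{u(t-10)} = e^(-10s)/s, and L{4·u(t-10)} = 4·e^(-10s)/s

Final answer: 4·e^(-10s)/s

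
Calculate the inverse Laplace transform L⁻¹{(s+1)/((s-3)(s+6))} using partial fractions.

Using partial fractions, f(t) = (4e^(3t) + 5e^(-6t))/9

Final answer: (4e^(3t) + 5e^(-6t))/9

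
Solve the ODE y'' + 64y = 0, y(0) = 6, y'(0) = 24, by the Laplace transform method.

L{y''} + 64L{y} = 0. s²Y - 6s - 24 + 64Y = 0. Y(s² + 64) = 6s + 24. Y = (6s + 24)/(s² + 64). Inverting: y(t) = 6cos(8t) + 3sin(8t)

Final answer: y(t) = 6cos(8t) + 3sin(8t)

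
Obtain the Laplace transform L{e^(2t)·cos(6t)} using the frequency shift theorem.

Frequency shift: L{e^(at)f(t)} = F(s-a). L{e^(2t)·cos(6t)} = (s-2)/((s-2)² + 36)

Final answer: (s-2)/((s-2)² + 36)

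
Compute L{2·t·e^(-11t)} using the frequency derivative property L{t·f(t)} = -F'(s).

L{e^(-11t)} = 1/(s+11). By frequency derivative: L{t·e^(-11t)} = -d/ds[1/(s+11)] = -(-1)/(s+11)² = 1/(s+11)². Then L{2·t·e^(-11t)} = 2·1/(s+11)² = 2/(s+11)²

Final answer: 2/(s+11)²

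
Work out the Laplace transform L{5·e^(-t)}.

L{e^(at)} = 1/(s-a), so L{e^(-t)} = 1/(s+1). Then L{5·e^(-t)} = 5/(s+1)

Final answer: 5/(s+1)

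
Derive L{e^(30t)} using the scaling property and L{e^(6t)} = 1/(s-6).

Using L{f(at)} = (1/a)F(s/a) with a=5 and f(t) = e^(6t): L{e^(30t)} = (1/5) · 1/((s/5)-6) = (1/5) · 5/(s-30) = 1/(s-30)

Final answer: 1/(s-30)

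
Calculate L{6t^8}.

L{t^n} = n!/s^(n+1). So L{6t^8} = 6·8!/s^9 = 241920/s^9

Final answer: 241920/s^9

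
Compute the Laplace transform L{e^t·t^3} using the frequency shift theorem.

L{e^(at)·t^n} = n!/(s-a)^(n+1), so L{e^t·t^3} = 6/(s-1)^4

Final answer: 6/(s-1)^4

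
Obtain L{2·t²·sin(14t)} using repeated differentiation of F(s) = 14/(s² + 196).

F(s) = 14/(s² + 196). F'(s) = -28s/(s² + 196)². F''(s) = -28(196 - 3s²)/(s² + 196)³ = (84s² - 5488)/(s² + 196)³. So L{t²·sin(14t)} = (-1)² F''(s) = (84s² - 5488)/(s² + 196)³. Then L{2·t²·sin(14t)} = 2·(84s² - 5488)/(s² + 196)³ = (168s² - 10976)/(s² + 196)³

Final answer: (168s² - 10976)/(s² + 196)³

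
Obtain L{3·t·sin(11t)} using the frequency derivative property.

L{sin(11t)} = 11/(s² + 121). By L{t·f(t)} = -F'(s): -d/ds[11/(s² + 121)] = -(11)·(-2s)/(s² + 121)² = 22s/(s² + 121)². Then L{3·t·sin(11t)} = 3·22s/(s² + 121)² = 66s/(s² + 121)²

Final answer: 66s/(s² + 121)²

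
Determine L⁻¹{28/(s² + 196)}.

This is the form c·a/(s² + a²) with a = 14, c = 2. L⁻¹ = 2·sin(14t)

Final answer: 2·sin(14t)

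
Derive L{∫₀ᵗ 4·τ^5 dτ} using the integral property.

L{∫₀ᵗ f(τ)dτ} = F(s)/s with f(t) = 4t^5. F(s) = 480/s^6, so L{∫₀ᵗ 4·τ^5 dτ} = (480/s^6)/s = 480/s^7. (Check: ∫₀ᵗ 4·τ^5 dτ = 4t^6/6.)

Final answer: 480/s^7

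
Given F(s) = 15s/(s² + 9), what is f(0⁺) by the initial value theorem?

f(0⁺) = lim_{s→∞} s·15s/(s² + 9) = lim_{s→∞} 15s²/(s² + 9) = 15

Final answer: 15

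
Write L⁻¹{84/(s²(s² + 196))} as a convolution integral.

84/(s²(s² + 196)) = (1/s²)·(84/(s² + 196)) = L{t}·L{6·sin(14t)}. So f(t) = t*(6·sin(14t)) = ∫₀ᵗ 6τ·sin(14(t-τ)) dτ

Final answer: ∫₀ᵗ 6τ·sin(14(t-τ)) dτ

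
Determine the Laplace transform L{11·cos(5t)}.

L{cos(ωt)} = s/(s² + ω²), so L{cos(5t)} = s/(s² + 25). Then L{11·cos(5t)} = 11·s/(s² + 25) = 11s/(s² + 25)

Final answer: 11s/(s² + 25)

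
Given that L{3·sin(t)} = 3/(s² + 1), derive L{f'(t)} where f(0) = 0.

L{f'(t)} = s·F(s) - f(0) = s·3/(s² + 1) - 0 = 3s/(s² + 1)

Final answer: 3s/(s² + 1)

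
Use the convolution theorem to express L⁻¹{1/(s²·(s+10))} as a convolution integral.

1/(s²·(s+10)) = (1/s^2)·(1/(s+10)) = L{t}·L{e^(-10t)}. So f(t) = t*e^(-10t) = ∫₀ᵗ τ·e^(-10(t-τ)) dτ

Final answer: ∫₀ᵗ τ·e^(-10(t-τ)) dτ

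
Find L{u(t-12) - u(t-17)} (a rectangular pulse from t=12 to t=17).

L{u(t-a)} = e^(-as)/s. L{u(t-12) - u(t-17)} = (e^(-12s) - e^(-17s))/s

Final answer: (e^(-12s) - e^(-17s))/s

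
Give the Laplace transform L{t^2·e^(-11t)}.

L{t^n·e^(at)} = n!/(s-a)^(n+1), so L{t^2·e^(-11t)} = 2/(s+11)^3

Final answer: 2/(s+11)^3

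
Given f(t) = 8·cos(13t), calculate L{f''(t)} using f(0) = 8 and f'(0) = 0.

F(s) = 8s/(s² + 169). L{f''(t)} = s²F(s) - sf(0) - f'(0) = 8s³/(s² + 169) - 8s = (8s³ - 8s(s² + 169))/(s² + 169) = -1352s/(s² + 169)

Final answer: -1352s/(s² + 169)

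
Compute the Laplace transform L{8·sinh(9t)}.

L{sinh(ωt)} = ω/(s² - ω²), so L{sinh(9t)} = 9/(s² - 81). Then L{8·sinh(9t)} = 8·9/(s² - 81) = 72/(s² - 81)

Final answer: 72/(s² - 81)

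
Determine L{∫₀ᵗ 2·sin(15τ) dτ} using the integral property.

L{∫₀ᵗ f(τ)dτ} = F(s)/s with F(s) = 30/(s² + 225), so the result is (30/(s² + 225))/s = 30/(s(s² + 225))

Final answer: 30/(s(s² + 225))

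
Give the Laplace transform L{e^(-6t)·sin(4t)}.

L{e^(at)·sin(ωt)} = ω/((s-a)² + ω²), so L{e^(-6t)·sin(4t)} = 4/((s+6)² + 16)

Final answer: 4/((s+6)² + 16)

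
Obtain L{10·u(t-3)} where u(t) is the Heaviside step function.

L{u(t-a)} = e^(-as)/s. Here a=3, so L{u(t-3)} = e^(-3s)/s, and L{10·u(t-3)} = 10·e^(-3s)/s

Final answer: 10·e^(-3s)/s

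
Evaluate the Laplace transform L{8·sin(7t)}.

L{sin(ωt)} = ω/(s² + ω²), so L{sin(7t)} = 7/(s² + 49). Then L{8·sin(7t)} = 8·7/(s² + 49) = 56/(s² + 49)

Final answer: 56/(s² + 49)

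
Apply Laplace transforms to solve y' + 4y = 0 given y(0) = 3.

L{y'} + 4L{y} = 0. sY - 3 + 4Y = 0. Y(s+4) = 3. Y = 3/(s+4)

Final answer: y(t) = 3e^(-4t)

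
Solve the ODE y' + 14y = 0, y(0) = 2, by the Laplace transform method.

L{y'} + 14L{y} = 0. sY - 2 + 14Y = 0. Y(s+14) = 2. Y = 2/(s+14)

Final answer: y(t) = 2e^(-14t)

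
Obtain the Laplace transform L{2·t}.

L{t^n} = n!/s^(n+1), so L{t} = 1/s^2. Then L{2·t} = 2·1/s^2 = 2/s^2

Final answer: 2/s^2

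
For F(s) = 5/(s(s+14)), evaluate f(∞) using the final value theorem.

f(∞) = lim_{s→0} s·5/(s(s+14)) = lim_{s→0} 5/(s+14) = 5/14 = 5/14

Final answer: 5/14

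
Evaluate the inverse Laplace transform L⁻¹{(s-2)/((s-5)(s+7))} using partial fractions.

Using partial fractions, f(t) = (3e^(5t) + 9e^(-7t))/12

Final answer: (3e^(5t) + 9e^(-7t))/12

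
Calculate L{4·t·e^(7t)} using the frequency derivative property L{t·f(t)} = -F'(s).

L{e^(7t)} = 1/(s-7). By frequency derivative: L{t·e^(7t)} = -d/ds[1/(s-7)] = -(-1)/(s-7)² = 1/(s-7)². Then L{4·t·e^(7t)} = 4·1/(s-7)² = 4/(s-7)²

Final answer: 4/(s-7)²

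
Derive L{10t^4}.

L{t^n} = n!/s^(n+1). So L{10t^4} = 10·4!/s^5 = 240/s^5

Final answer: 240/s^5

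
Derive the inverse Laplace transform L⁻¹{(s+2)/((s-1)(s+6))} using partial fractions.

Using partial fractions, f(t) = (3e^t + 4e^(-6t))/7

Final answer: (3e^t + 4e^(-6t))/7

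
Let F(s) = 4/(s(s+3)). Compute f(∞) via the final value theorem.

f(∞) = lim_{s→0} s·4/(s(s+3)) = lim_{s→0} 4/(s+3) = 4/3 = 4/3

Final answer: 4/3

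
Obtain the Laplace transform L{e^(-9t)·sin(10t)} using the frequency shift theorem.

Frequency shift: L{e^(at)f(t)} = F(s-a). L{e^(-9t)·sin(10t)} = 10/((s+9)² + 100)

Final answer: 10/((s+9)² + 100)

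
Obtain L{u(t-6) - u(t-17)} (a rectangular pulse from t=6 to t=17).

L{u(t-a)} = e^(-as)/s. L{u(t-6) - u(t-17)} = (e^(-6s) - e^(-17s))/s

Final answer: (e^(-6s) - e^(-17s))/s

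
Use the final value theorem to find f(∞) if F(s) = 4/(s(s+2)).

f(∞) = lim_{s→0} s·4/(s(s+2)) = lim_{s→0} 4/(s+2) = 4/2 = 2

Final answer: 2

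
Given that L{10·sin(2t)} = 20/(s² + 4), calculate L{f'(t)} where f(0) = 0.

L{f'(t)} = s·F(s) - f(0) = s·20/(s² + 4) - 0 = 20s/(s² + 4)

Final answer: 20s/(s² + 4)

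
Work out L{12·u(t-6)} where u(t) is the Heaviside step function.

L{u(t-a)} = e^(-as)/s. Here a=6, so L{u(t-6)} = e^(-6s)/s, and L{12·u(t-6)} = 12·e^(-6s)/s

Final answer: 12·e^(-6s)/s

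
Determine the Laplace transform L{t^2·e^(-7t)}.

L{t^n·e^(at)} = n!/(s-a)^(n+1), so L{t^2·e^(-7t)} = 2/(s+7)^3

Final answer: 2/(s+7)^3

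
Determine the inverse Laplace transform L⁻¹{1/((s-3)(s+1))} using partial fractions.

Decompose: A/(s-3) + B/(s+1). A = 1/4, B = -1/4. f(t) = (e^(3t) - e^(-t))/4

Final answer: (e^(3t) - e^(-t))/4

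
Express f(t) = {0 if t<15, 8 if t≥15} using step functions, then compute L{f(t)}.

f(t) = 8·u(t-15). L{u(t-15)} = e^(-15s)/s, so L{f(t)} = 8·e^(-15s)/s

Final answer: 8·e^(-15s)/s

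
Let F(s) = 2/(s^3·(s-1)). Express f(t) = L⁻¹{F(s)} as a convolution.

2/(s^3·(s-1)) = (2/s^3)·(1/(s-1)) = L{t^2}·L{e^t}. So f(t) = t^2*e^t = ∫₀ᵗ τ^2·e^(t-τ) dτ

Final answer: ∫₀ᵗ τ^2·e^(t-τ) dτ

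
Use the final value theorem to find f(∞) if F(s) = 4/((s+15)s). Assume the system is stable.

f(∞) = lim_{s→0} sF(s) = lim_{s→0} 4/(s+15) = 4/15

Final answer: 4/15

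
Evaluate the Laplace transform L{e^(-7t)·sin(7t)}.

L{e^(at)·sin(ωt)} = ω/((s-a)² + ω²), so L{e^(-7t)·sin(7t)} = 7/((s+7)² + 49)

Final answer: 7/((s+7)² + 49)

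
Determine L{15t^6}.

L{t^n} = n!/s^(n+1). So L{15t^6} = 15·6!/s^7 = 10800/s^7

Final answer: 10800/s^7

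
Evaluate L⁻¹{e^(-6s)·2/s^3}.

L⁻¹{2/s^3} = t^2. By the time shift theorem, L⁻¹{e^(-as)F(s)} = u(t-a)f(t-a) with a=6, so L⁻¹{e^(-6s)·2/s^3} = u(t-6)·(t-6)^2

Final answer: u(t-6)·(t-6)^2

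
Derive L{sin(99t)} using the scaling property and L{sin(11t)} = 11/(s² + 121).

Using L{f(at)} = (1/a)F(s/a) with a=9: L{sin(99t)} = (1/9) · 11/((s/9)² + 121) = (1/9) · 11·81/(s² + 9801) = 99/(s² + 9801)

Final answer: 99/(s² + 9801)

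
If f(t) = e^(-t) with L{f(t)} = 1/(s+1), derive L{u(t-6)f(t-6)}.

Time shift theorem: L{u(t-a)f(t-a)} = e^(-as)F(s). Here a=6, F(s) = 1/(s+1), so L{u(t-6)f(t-6)} = e^(-6s)·1/(s+1)

Final answer: e^(-6s)·1/(s+1)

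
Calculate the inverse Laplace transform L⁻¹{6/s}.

L⁻¹{c/s} = c, so L⁻¹{6/s} = 6

Final answer: 6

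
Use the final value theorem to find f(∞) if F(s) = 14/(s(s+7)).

f(∞) = lim_{s→0} s·14/(s(s+7)) = lim_{s→0} 14/(s+7) = 14/7 = 2

Final answer: 2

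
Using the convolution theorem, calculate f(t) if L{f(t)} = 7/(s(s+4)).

7/(s(s+4)) = (7/s)·(1/(s+4)) = L{7}·L{e^(-4t)}. By convolution, f(t) = 7*e^(-4t) = ∫₀ᵗ 7·e^(-4τ) dτ = 7·(1 - e^(-4t))/4

Final answer: 7·(1 - e^(-4t))/4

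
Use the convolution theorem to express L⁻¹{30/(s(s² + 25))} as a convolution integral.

30/(s(s² + 25)) = (1/s)·(30/(s² + 25)) = L{1}·L{6·sin(5t)}. So f(t) = 1*(6·sin(5t)) = ∫₀ᵗ 6·sin(5τ) dτ

Final answer: ∫₀ᵗ 6·sin(5τ) dτ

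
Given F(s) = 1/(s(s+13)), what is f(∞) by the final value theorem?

f(∞) = lim_{s→0} s·1/(s(s+13)) = lim_{s→0} 1/(s+13) = 1/13 = 1/13

Final answer: 1/13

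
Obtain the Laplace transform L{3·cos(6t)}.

L{cos(ωt)} = s/(s² + ω²), so L{cos(6t)} = s/(s² + 36). Then L{3·cos(6t)} = 3·s/(s² + 36) = 3s/(s² + 36)

Final answer: 3s/(s² + 36)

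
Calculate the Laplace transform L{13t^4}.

L{13t^4} = 13 · L{t^4} = 13 · 24/s^5 = 312/s^5

Final answer: 312/s^5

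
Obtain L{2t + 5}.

L{2t + 5} = 2·L{t} + 5·L{1} = 2/s² + 5/s

Final answer: 2/s² + 5/s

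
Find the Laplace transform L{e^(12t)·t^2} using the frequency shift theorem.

L{e^(at)·t^n} = n!/(s-a)^(n+1), so L{e^(12t)·t^2} = 2/(s-12)^3

Final answer: 2/(s-12)^3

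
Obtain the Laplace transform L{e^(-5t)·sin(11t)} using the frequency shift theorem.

Frequency shift: L{e^(at)f(t)} = F(s-a). L{e^(-5t)·sin(11t)} = 11/((s+5)² + 121)

Final answer: 11/((s+5)² + 121)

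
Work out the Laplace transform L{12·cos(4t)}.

L{cos(ωt)} = s/(s² + ω²), so L{cos(4t)} = s/(s² + 16). Then L{12·cos(4t)} = 12·s/(s² + 16) = 12s/(s² + 16)

Final answer: 12s/(s² + 16)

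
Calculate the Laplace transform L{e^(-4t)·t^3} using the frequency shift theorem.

L{e^(at)·t^n} = n!/(s-a)^(n+1), so L{e^(-4t)·t^3} = 6/(s+4)^4

Final answer: 6/(s+4)^4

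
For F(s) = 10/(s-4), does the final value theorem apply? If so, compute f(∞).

sF(s) = 10s/(s-4) has a pole at s = 4 in the right half-plane. Theorem does NOT apply (unstable system; f(t) = 10·e^(4t) grows without bound).

Final answer: Not applicable (unstable)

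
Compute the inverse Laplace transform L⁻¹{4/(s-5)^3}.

L⁻¹{n!/(s-a)^(n+1)} = t^n·e^(at) with n=2, a=5. So L⁻¹{2/(s-5)^3} = t^2·e^(5t), and L⁻¹{4/(s-5)^3} = (4/2)·t^2·e^(5t) = 2·t^2·e^(5t)

Final answer: 2·t^2·e^(5t)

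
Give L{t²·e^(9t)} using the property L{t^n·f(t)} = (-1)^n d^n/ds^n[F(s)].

L{e^(9t)} = 1/(s-9). d/ds[1/(s-9)] = -1/(s-9)². d²/ds²[1/(s-9)] = 2/(s-9)³. So L{t²·e^(9t)} = (-1)² · 2/(s-9)³ = 2/(s-9)³

Final answer: 2/(s-9)³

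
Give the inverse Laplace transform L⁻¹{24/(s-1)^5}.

L⁻¹{n!/(s-a)^(n+1)} = t^n·e^(at), so L⁻¹{24/(s-1)^5} = t^4·e^t

Final answer: t^4·e^t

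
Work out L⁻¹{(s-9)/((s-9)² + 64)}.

Using frequency shift: L⁻¹{(s-a)/((s-a)² + b²)} = e^(at)cos(bt). Here a=9, b=8

Final answer: e^(9t)·cos(8t)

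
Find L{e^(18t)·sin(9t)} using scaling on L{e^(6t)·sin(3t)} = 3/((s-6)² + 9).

Scaling with a=3: L{e^(18t)·sin(9t)} = (1/3) · 3/((s/3-6)² + 9). Simplifying: 9/((s-18)² + 81)

Final answer: 9/((s-18)² + 81)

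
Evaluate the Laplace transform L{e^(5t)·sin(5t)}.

L{e^(at)·sin(ωt)} = ω/((s-a)² + ω²), so L{e^(5t)·sin(5t)} = 5/((s-5)² + 25)

Final answer: 5/((s-5)² + 25)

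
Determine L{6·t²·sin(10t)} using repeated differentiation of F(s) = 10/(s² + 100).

F(s) = 10/(s² + 100). F'(s) = -20s/(s² + 100)². F''(s) = -20(100 - 3s²)/(s² + 100)³ = (60s² - 2000)/(s² + 100)³. So L{t²·sin(10t)} = (-1)² F''(s) = (60s² - 2000)/(s² + 100)³. Then L{6·t²·sin(10t)} = 6·(60s² - 2000)/(s² + 100)³ = (360s² - 12000)/(s² + 100)³

Final answer: (360s² - 12000)/(s² + 100)³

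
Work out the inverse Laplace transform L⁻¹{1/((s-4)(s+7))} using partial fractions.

Decompose: A/(s-4) + B/(s+7). A = 1/11, B = -1/11. f(t) = (e^(4t) - e^(-7t))/11

Final answer: (e^(4t) - e^(-7t))/11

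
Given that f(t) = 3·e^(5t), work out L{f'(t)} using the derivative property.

f(0) = 3, F(s) = 3/(s-5). L{f'(t)} = s·F(s) - f(0) = 3s/(s-5) - 3 = (3s - 3(s-5))/(s-5) = 15/(s-5)

Final answer: 15/(s-5)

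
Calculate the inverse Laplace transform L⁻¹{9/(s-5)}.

L⁻¹{1/(s-a)} = e^(at), so L⁻¹{1/(s-5)} = e^(5t), and L⁻¹{9/(s-5)} = 9·e^(5t)

Final answer: 9·e^(5t)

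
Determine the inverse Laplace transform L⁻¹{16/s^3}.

L⁻¹{n!/s^(n+1)} = t^n with n=2. So L⁻¹{2/s^3} = t^2, and L⁻¹{16/s^3} = (16/2)·t^2 = 8·t^2

Final answer: 8·t^2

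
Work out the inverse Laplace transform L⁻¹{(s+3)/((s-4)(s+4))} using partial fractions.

Using partial fractions, f(t) = (7e^(4t) + e^(-4t))/8

Final answer: (7e^(4t) + e^(-4t))/8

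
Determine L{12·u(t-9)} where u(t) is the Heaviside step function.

L{u(t-a)} = e^(-as)/s. Here a=9, so L{u(t-9)} = e^(-9s)/s, and L{12·u(t-9)} = 12·e^(-9s)/s

Final answer: 12·e^(-9s)/s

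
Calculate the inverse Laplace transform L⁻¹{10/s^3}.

L⁻¹{n!/s^(n+1)} = t^n with n=2. So L⁻¹{2/s^3} = t^2, and L⁻¹{10/s^3} = (10/2)·t^2 = 5·t^2

Final answer: 5·t^2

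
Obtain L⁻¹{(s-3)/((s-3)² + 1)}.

Using frequency shift: L⁻¹{(s-a)/((s-a)² + b²)} = e^(at)cos(bt). Here a=3, b=1

Final answer: e^(3t)·cos(t)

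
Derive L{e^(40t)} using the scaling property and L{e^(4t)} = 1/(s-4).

Using L{f(at)} = (1/a)F(s/a) with a=10 and f(t) = e^(4t): L{e^(40t)} = (1/10) · 1/((s/10)-4) = (1/10) · 10/(s-40) = 1/(s-40)

Final answer: 1/(s-40)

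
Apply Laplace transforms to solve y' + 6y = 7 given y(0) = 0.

sY + 6Y = 7/s. Y = 7/(s(s+6)). Partial fractions: Y = 7/6/s - 7/6/(s+6)

Final answer: y(t) = 7/6(1 - e^(-6t))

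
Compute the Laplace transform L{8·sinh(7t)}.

L{sinh(ωt)} = ω/(s² - ω²), so L{sinh(7t)} = 7/(s² - 49). Then L{8·sinh(7t)} = 8·7/(s² - 49) = 56/(s² - 49)

Final answer: 56/(s² - 49)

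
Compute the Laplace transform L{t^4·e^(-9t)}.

L{t^n·e^(at)} = n!/(s-a)^(n+1), so L{t^4·e^(-9t)} = 24/(s+9)^5

Final answer: 24/(s+9)^5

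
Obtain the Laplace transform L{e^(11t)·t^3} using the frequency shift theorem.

L{e^(at)·t^n} = n!/(s-a)^(n+1), so L{e^(11t)·t^3} = 6/(s-11)^4

Final answer: 6/(s-11)^4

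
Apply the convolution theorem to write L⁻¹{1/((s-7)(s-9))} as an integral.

1/((s-7)(s-9)) = (1/(s-7))·(1/(s-9)) = L{e^(7t)}·L{e^(9t)}. So f(t) = e^(7t)*e^(9t) = ∫₀ᵗ e^(7τ)·e^(9(t-τ)) dτ

Final answer: ∫₀ᵗ e^(7τ)·e^(9(t-τ)) dτ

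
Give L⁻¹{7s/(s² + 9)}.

This is the form c·s/(s² + a²) with a = 3, c = 7. L⁻¹ = 7·cos(3t)

Final answer: 7·cos(3t)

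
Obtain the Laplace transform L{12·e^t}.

L{e^(at)} = 1/(s-a), so L{e^t} = 1/(s-1). Then L{12·e^t} = 12/(s-1)

Final answer: 12/(s-1)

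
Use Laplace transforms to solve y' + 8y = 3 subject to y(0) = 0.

sY + 8Y = 3/s. Y = 3/(s(s+8)). Partial fractions: Y = 3/8/s - 3/8/(s+8)

Final answer: y(t) = 3/8(1 - e^(-8t))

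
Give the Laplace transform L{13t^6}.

L{13t^6} = 13 · L{t^6} = 13 · 720/s^7 = 9360/s^7

Final answer: 9360/s^7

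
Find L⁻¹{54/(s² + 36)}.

This is the form c·a/(s² + a²) with a = 6, c = 9. L⁻¹ = 9·sin(6t)

Final answer: 9·sin(6t)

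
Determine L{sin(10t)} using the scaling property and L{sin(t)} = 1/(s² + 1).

Using L{f(at)} = (1/a)F(s/a) with a=10: L{sin(10t)} = (1/10) · 1/((s/10)² + 1) = (1/10) · 1·100/(s² + 100) = 10/(s² + 100)

Final answer: 10/(s² + 100)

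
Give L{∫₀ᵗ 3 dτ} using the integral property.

L{∫₀ᵗ f(τ)dτ} = F(s)/s with f(t) = 3. F(s) = 3/s, so L{∫₀ᵗ 3 dτ} = (3/s)/s = 3/s². (Check: ∫₀ᵗ 3 dτ = 3t.)

Final answer: 3/s²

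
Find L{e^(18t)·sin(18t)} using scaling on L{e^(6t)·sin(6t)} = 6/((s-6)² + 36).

Scaling with a=3: L{e^(18t)·sin(18t)} = (1/3) · 6/((s/3-6)² + 36). Simplifying: 18/((s-18)² + 324)

Final answer: 18/((s-18)² + 324)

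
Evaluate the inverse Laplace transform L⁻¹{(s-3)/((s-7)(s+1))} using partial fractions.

Using partial fractions, f(t) = (4e^(7t) + 4e^(-t))/8

Final answer: (4e^(7t) + 4e^(-t))/8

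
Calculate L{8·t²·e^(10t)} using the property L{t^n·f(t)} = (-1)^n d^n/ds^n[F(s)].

L{e^(10t)} = 1/(s-10). d/ds[1/(s-10)] = -1/(s-10)². d²/ds²[1/(s-10)] = 2/(s-10)³. So L{t²·e^(10t)} = (-1)² · 2/(s-10)³ = 2/(s-10)³. Then L{8·t²·e^(10t)} = 8·2/(s-10)³ = 16/(s-10)³

Final answer: 16/(s-10)³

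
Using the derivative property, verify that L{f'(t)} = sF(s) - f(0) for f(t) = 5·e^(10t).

f'(t) = 50e^(10t). Direct: L{f'(t)} = 50/(s-10). Property: s·5/(s-10) - 5 = (5s - 5(s-10))/(s-10) = 50/(s-10). ✓

Final answer: 50/(s-10)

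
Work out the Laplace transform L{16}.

L{16} = 16 · L{1} = 16/s

Final answer: 16/s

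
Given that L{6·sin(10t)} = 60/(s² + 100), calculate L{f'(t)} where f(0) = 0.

L{f'(t)} = s·F(s) - f(0) = s·60/(s² + 100) - 0 = 60s/(s² + 100)

Final answer: 60s/(s² + 100)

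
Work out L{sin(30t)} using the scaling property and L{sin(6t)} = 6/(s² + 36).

Using L{f(at)} = (1/a)F(s/a) with a=5: L{sin(30t)} = (1/5) · 6/((s/5)² + 36) = (1/5) · 6·25/(s² + 900) = 30/(s² + 900)

Final answer: 30/(s² + 900)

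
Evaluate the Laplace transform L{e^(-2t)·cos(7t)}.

L{e^(at)·cos(ωt)} = (s-a)/((s-a)² + ω²), so L{e^(-2t)·cos(7t)} = (s+2)/((s+2)² + 49)

Final answer: (s+2)/((s+2)² + 49)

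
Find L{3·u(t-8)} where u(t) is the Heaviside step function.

L{u(t-a)} = e^(-as)/s. Here a=8, so L{u(t-8)} = e^(-8s)/s, and L{3·u(t-8)} = 3·e^(-8s)/s

Final answer: 3·e^(-8s)/s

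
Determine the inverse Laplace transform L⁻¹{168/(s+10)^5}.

L⁻¹{n!/(s-a)^(n+1)} = t^n·e^(at) with n=4, a=-10. So L⁻¹{24/(s+10)^5} = t^4·e^(-10t), and L⁻¹{168/(s+10)^5} = (168/24)·t^4·e^(-10t) = 7·t^4·e^(-10t)

Final answer: 7·t^4·e^(-10t)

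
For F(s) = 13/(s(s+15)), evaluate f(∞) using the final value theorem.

f(∞) = lim_{s→0} s·13/(s(s+15)) = lim_{s→0} 13/(s+15) = 13/15 = 13/15

Final answer: 13/15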